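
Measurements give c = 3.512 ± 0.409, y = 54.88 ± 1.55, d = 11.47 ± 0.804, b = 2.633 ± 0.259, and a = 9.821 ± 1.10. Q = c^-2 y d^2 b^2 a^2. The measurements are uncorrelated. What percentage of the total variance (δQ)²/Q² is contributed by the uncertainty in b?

23.7%

(δQ/Q)² = (-2·δc/c)² + (1·δy/y)² + (2·δd/d)² + (2·δb/b)² + (2·δa/a)²
  c term: (-2×0.116)² = 0.0542
  y term: (1×0.0282)² = 0.000798
  d term: (2×0.0701)² = 0.0197
  b term: (2×0.0984)² = 0.0387
  a term: (2×0.112)² = 0.0502
Total = 0.164. Share from b = 0.0387/0.164 = 0.237.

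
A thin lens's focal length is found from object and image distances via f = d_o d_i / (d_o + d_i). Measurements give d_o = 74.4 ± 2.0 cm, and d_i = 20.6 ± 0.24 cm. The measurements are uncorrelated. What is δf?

∂f/∂d_o = (d_i/(d_o+d_i))² = 0.0470;  ∂f/∂d_i = (d_o/(d_o+d_i))² = 0.613
δf = √((∂f/∂d_o · δd_o)² + (∂f/∂d_i · δd_i)²) = √(0.00884 + 0.0217) = 0.175 cm

0.175 cm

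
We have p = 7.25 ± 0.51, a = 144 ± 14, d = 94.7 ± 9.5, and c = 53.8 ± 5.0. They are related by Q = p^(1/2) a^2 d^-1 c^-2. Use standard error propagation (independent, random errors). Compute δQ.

0.0589

Q is a product of powers, so relative uncertainties combine in quadrature:
  (½·δp/p)² = (0.5×0.0703)² = 0.00124;  (2·δa/a)² = (2×0.0972)² = 0.0378;  (-1·δd/d)² = (-1×0.100)² = 0.0101;  (-2·δc/c)² = (-2×0.0929)² = 0.0345
δQ/Q = √(0.0837) = 0.289
Q = 0.204, so δQ = 0.289 × 0.204 = 0.0589.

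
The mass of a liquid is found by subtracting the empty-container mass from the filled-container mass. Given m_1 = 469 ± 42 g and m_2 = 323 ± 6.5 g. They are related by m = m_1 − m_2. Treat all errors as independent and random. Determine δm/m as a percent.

29.1%

Sums and differences: (δm)² = Σ (cᵢ δxᵢ)².
  (δm_1)² = 1760;  (δm_2)² = 42.2
δm = √(1810) = 42.5 g
m = 146 g, so δm/m = 42.5/146 = 0.291.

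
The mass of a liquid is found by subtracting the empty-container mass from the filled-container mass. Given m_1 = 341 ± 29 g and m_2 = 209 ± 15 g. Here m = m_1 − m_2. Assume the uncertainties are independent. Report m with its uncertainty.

132 ± 32.6 g

For a sum/difference, combine absolute errors in quadrature:
  (δm_1)² = 841;  (δm_2)² = 225
δm = √(1070) = 32.6 g
m = 132 g.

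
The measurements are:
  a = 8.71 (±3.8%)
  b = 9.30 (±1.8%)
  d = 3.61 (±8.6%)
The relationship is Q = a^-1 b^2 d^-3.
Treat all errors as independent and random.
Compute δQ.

Relative error in a monomial: (δQ/Q)² = Σ (nᵢ · δxᵢ/xᵢ)².
  (-1·δa/a)² = (-1×0.0380)² = 0.00144;  (2·δb/b)² = (2×0.0180)² = 0.00130;  (-3·δd/d)² = (-3×0.0860)² = 0.0666
δQ/Q = √(0.0693) = 0.263
Q = 0.211, so δQ = 0.263 × 0.211 = 0.0556.

0.0556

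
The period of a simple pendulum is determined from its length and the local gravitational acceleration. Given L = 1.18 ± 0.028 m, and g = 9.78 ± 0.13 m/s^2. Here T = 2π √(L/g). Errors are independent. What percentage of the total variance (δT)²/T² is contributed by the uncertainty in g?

(δT/T)² = (½·δL/L)² + (−½·δg/g)²
  L term: (0.5×0.0237)² = 0.000141
  g term: (-0.5×0.0133)² = 4.42e-05
Total = 0.000185. Share from g = 4.42e-05/0.000185 = 0.239.

23.9%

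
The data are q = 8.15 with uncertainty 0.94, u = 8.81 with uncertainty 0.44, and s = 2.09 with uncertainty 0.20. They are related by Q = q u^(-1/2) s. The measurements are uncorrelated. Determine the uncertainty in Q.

Since Q is a product/quotient, work with relative uncertainties:
  (1·δq/q)² = (1×0.115)² = 0.0133;  (−½·δu/u)² = (-0.5×0.0499)² = 0.000624;  (1·δs/s)² = (1×0.0957)² = 0.00916
δQ/Q = √(0.0231) = 0.152
Q = 5.74, so δQ = 0.152 × 5.74 = 0.872.

0.872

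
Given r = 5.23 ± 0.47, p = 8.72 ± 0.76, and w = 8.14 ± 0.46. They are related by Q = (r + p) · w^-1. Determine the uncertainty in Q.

Let u = r + p = 14.0. δu = √(δr² + δp²) = √(0.221 + 0.578) = 0.894, so δu/u = 0.0641.
Q is then a monomial in u, w:
δQ/Q = √((δu/u)² + (-1·δw/w)²) = √(0.00410 + 0.00319) = 0.0854
Q = 1.71, so δQ = 0.0854 × 1.71 = 0.146.

0.146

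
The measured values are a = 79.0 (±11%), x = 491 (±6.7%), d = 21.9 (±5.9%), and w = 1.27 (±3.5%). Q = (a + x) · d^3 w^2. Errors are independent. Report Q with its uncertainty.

(9.66 ± 1.93) × 10^6

Let u = a + x = 570. δu = √(δa² + δx²) = √(75.5 + 1080) = 34.0, so δu/u = 0.0597.
Q is then a monomial in u, d, w:
δQ/Q = √((δu/u)² + (3·δd/d)² + (2·δw/w)²) = √(0.00356 + 0.0313 + 0.00490) = 0.199
Q = 9.66e+06, so δQ = 0.199 × 9.66e+06 = 1.93e+06.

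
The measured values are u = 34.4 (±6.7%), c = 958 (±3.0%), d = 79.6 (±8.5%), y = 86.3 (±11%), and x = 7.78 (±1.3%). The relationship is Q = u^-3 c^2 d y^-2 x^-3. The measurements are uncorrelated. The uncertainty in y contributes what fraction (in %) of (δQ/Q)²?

47.9%

(δQ/Q)² = (-3·δu/u)² + (2·δc/c)² + (1·δd/d)² + (-2·δy/y)² + (-3·δx/x)²
  u term: (-3×0.0670)² = 0.0404
  c term: (2×0.0300)² = 0.00360
  d term: (1×0.0850)² = 0.00723
  y term: (-2×0.110)² = 0.0484
  x term: (-3×0.0130)² = 0.00152
Total = 0.101. Share from y = 0.0484/0.101 = 0.479.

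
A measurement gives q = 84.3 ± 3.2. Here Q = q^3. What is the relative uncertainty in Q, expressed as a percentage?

Since Q is a product/quotient, work with relative uncertainties:
  (3·δq/q)² = (3×0.0380)² = 0.0130
δQ/Q = √(0.0130) = 0.114

11.4%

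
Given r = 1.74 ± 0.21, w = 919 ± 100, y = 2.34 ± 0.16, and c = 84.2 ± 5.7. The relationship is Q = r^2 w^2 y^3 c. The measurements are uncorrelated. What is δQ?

1.08e+09

Since Q is a product/quotient, work with relative uncertainties:
  (2·δr/r)² = (2×0.121)² = 0.0583;  (2·δw/w)² = (2×0.109)² = 0.0474;  (3·δy/y)² = (3×0.0684)² = 0.0421;  (1·δc/c)² = (1×0.0677)² = 0.00458
δQ/Q = √(0.152) = 0.390
Q = 2.76e+09, so δQ = 0.390 × 2.76e+09 = 1.08e+09.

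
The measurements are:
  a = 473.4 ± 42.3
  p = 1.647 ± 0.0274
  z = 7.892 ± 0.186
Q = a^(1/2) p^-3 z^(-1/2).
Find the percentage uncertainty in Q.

For a monomial Q ∝ a^(1/2), p^-3, z^(-1/2), fractional errors add in quadrature:
  (½·δa/a)² = (0.5×0.0894)² = 0.00200;  (-3·δp/p)² = (-3×0.0166)² = 0.00249;  (−½·δz/z)² = (-0.5×0.0236)² = 0.000139
δQ/Q = √(0.00463) = 0.0680

6.80%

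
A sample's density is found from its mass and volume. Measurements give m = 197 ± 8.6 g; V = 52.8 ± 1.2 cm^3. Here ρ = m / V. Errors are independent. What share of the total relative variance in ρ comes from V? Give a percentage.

21.3%

(δρ/ρ)² = (1·δm/m)² + (-1·δV/V)²
  m term: (1×0.0437)² = 0.00191
  V term: (-1×0.0227)² = 0.000517
Total = 0.00242. Share from V = 0.000517/0.00242 = 0.213.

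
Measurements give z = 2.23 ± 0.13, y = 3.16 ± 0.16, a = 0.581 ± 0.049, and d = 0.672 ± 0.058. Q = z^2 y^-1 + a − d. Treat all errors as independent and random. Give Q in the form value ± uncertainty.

1.48 ± 0.214

Let p = z^2·y^-1 = 1.57. δp/p = √((2·δz/z)² + (-1·δy/y)²) = √(0.0136 + 0.00256) = 0.127, so δp = 0.200.
Q = p + a − d: δQ = √(δp² + δa² + δd²) = √(0.0400 + 0.00240 + 0.00336) = 0.214
Q = 1.48.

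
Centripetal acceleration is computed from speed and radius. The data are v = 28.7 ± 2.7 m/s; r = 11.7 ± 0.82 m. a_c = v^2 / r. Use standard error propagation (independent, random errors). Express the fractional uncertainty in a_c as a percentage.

20.1%

Since a_c is a product/quotient, work with relative uncertainties:
  (2·δv/v)² = (2×0.0941)² = 0.0354;  (-1·δr/r)² = (-1×0.0701)² = 0.00491
δa_c/a_c = √(0.0403) = 0.201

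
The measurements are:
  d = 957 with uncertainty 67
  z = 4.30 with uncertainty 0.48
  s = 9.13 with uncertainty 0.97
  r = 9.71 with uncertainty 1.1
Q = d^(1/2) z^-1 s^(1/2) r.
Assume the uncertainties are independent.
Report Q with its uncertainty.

Since Q is a product/quotient, work with relative uncertainties:
  (½·δd/d)² = (0.5×0.0700)² = 0.00123;  (-1·δz/z)² = (-1×0.112)² = 0.0125;  (½·δs/s)² = (0.5×0.106)² = 0.00282;  (1·δr/r)² = (1×0.113)² = 0.0128
δQ/Q = √(0.0293) = 0.171
Q = 211, so δQ = 0.171 × 211 = 36.2.

211 ± 36.2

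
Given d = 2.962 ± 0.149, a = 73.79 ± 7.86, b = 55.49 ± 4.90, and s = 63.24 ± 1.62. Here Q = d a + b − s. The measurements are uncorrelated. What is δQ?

Let p = d·a = 218.6. δp/p = √((1·δd/d)² + (1·δa/a)²) = √(0.00253 + 0.0113) = 0.118, so δp = 25.7.
Q = p + b − s: δQ = √(δp² + δb² + δs²) = √(663 + 24.0 + 2.62) = 26.3

26.3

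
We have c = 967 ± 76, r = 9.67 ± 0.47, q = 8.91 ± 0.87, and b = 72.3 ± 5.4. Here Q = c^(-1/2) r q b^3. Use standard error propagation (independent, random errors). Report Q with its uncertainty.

(1.05 ± 0.264) × 10^6

Since Q is a product/quotient, work with relative uncertainties:
  (−½·δc/c)² = (-0.5×0.0786)² = 0.00154;  (1·δr/r)² = (1×0.0486)² = 0.00236;  (1·δq/q)² = (1×0.0976)² = 0.00953;  (3·δb/b)² = (3×0.0747)² = 0.0502
δQ/Q = √(0.0636) = 0.252
Q = 1.05e+06, so δQ = 0.252 × 1.05e+06 = 2.64e+05.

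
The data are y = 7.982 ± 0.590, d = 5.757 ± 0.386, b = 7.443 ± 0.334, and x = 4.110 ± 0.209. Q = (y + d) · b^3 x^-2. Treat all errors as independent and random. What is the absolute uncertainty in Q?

Let u = y + d = 13.74. δu = √(δy² + δd²) = √(0.348 + 0.149) = 0.705, so δu/u = 0.0513.
Q is then a monomial in u, b, x:
δQ/Q = √((δu/u)² + (3·δb/b)² + (-2·δx/x)²) = √(0.00263 + 0.0181 + 0.0103) = 0.176
Q = 335.4, so δQ = 0.176 × 335.4 = 59.1.

59.1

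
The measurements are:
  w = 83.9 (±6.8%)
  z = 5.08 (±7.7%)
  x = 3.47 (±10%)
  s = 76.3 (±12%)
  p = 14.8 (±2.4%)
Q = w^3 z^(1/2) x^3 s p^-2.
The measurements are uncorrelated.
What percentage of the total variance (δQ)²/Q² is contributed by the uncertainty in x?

60.1%

(δQ/Q)² = (3·δw/w)² + (½·δz/z)² + (3·δx/x)² + (1·δs/s)² + (-2·δp/p)²
  w term: (3×0.0680)² = 0.0416
  z term: (0.5×0.0770)² = 0.00148
  x term: (3×0.100)² = 0.0900
  s term: (1×0.120)² = 0.0144
  p term: (-2×0.0240)² = 0.00230
Total = 0.150. Share from x = 0.0900/0.150 = 0.601.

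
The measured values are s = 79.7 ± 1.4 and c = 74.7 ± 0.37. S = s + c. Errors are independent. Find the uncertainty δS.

Sums and differences: (δS)² = Σ (cᵢ δxᵢ)².
  (δs)² = 1.96;  (δc)² = 0.137
δS = √(2.10) = 1.45

1.45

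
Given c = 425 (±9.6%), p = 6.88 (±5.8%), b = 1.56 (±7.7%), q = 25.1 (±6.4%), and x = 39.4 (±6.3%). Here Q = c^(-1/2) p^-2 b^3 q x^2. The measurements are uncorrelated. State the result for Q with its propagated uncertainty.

For a monomial Q ∝ c^(-1/2), p^-2, b^3, q, x^2, fractional errors add in quadrature:
  (−½·δc/c)² = (-0.5×0.0960)² = 0.00230;  (-2·δp/p)² = (-2×0.0580)² = 0.0135;  (3·δb/b)² = (3×0.0770)² = 0.0534;  (1·δq/q)² = (1×0.0640)² = 0.00410;  (2·δx/x)² = (2×0.0630)² = 0.0159
δQ/Q = √(0.0891) = 0.298
Q = 152, so δQ = 0.298 × 152 = 45.2.

152 ± 45.2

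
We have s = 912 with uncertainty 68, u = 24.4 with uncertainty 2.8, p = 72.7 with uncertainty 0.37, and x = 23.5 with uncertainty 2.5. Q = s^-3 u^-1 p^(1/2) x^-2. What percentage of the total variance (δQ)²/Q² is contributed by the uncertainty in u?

(δQ/Q)² = (-3·δs/s)² + (-1·δu/u)² + (½·δp/p)² + (-2·δx/x)²
  s term: (-3×0.0746)² = 0.0500
  u term: (-1×0.115)² = 0.0132
  p term: (0.5×0.00509)² = 6.48e-06
  x term: (-2×0.106)² = 0.0453
Total = 0.108. Share from u = 0.0132/0.108 = 0.121.

12.1%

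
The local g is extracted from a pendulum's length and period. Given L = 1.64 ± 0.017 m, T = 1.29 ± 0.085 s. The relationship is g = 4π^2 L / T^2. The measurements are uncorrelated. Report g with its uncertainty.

38.9 ± 5.14 m/s^2

For a monomial g ∝ L, T^-2, fractional errors add in quadrature:
  (1·δL/L)² = (1×0.0104)² = 0.000107;  (-2·δT/T)² = (-2×0.0659)² = 0.0174
δg/g = √(0.0175) = 0.132
g = 38.9 m/s^2, so δg = 0.132 × 38.9 = 5.14 m/s^2.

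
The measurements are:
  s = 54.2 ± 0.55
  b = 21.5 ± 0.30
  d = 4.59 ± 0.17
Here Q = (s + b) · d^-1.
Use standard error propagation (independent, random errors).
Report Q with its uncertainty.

16.5 ± 0.626

Let u = s + b = 75.7. δu = √(δs² + δb²) = √(0.303 + 0.0900) = 0.626, so δu/u = 0.00828.
Q is then a monomial in u, d:
δQ/Q = √((δu/u)² + (-1·δd/d)²) = √(6.85e-05 + 0.00137) = 0.0380
Q = 16.5, so δQ = 0.0380 × 16.5 = 0.626.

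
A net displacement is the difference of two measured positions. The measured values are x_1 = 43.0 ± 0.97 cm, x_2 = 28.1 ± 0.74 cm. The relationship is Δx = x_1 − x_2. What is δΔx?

Sums and differences: (δΔx)² = Σ (cᵢ δxᵢ)².
  (δx_1)² = 0.941;  (δx_2)² = 0.548
δΔx = √(1.49) = 1.22 cm

1.22 cm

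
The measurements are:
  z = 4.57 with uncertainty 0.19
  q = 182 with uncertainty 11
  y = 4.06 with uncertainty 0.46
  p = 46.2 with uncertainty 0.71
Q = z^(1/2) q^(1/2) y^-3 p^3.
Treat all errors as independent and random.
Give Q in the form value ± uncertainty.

42500 ± 14700

Q is a product of powers, so relative uncertainties combine in quadrature:
  (½·δz/z)² = (0.5×0.0416)² = 0.000432;  (½·δq/q)² = (0.5×0.0604)² = 0.000913;  (-3·δy/y)² = (-3×0.113)² = 0.116;  (3·δp/p)² = (3×0.0154)² = 0.00213
δQ/Q = √(0.119) = 0.345
Q = 42500, so δQ = 0.345 × 42500 = 14700.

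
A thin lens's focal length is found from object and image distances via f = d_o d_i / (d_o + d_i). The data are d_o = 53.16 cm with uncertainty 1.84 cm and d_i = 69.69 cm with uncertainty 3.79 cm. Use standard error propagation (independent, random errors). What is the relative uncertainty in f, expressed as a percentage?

∂f/∂d_o = (d_i/(d_o+d_i))² = 0.322;  ∂f/∂d_i = (d_o/(d_o+d_i))² = 0.187
δf = √((∂f/∂d_o · δd_o)² + (∂f/∂d_i · δd_i)²) = √(0.351 + 0.504) = 0.924 cm
f = 30.16 cm, so δf/f = 0.924/30.16 = 0.0306.

3.06%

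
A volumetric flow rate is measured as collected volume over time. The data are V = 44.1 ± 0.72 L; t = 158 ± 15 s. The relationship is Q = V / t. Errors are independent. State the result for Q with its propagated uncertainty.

Q is a product of powers, so relative uncertainties combine in quadrature:
  (1·δV/V)² = (1×0.0163)² = 0.000267;  (-1·δt/t)² = (-1×0.0949)² = 0.00901
δQ/Q = √(0.00928) = 0.0963
Q = 0.279 L/s, so δQ = 0.0963 × 0.279 = 0.0269 L/s.

0.279 ± 0.0269 L/s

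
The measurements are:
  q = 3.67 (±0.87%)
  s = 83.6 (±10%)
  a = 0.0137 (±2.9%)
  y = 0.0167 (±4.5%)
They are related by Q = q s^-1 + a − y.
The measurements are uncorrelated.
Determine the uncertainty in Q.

Let p = q·s^-1 = 0.0439. δp/p = √((1·δq/q)² + (-1·δs/s)²) = √(7.57e-05 + 0.0100) = 0.100, so δp = 0.00441.
Q = p + a − y: δQ = √(δp² + δa² + δy²) = √(1.94e-05 + 1.58e-07 + 5.65e-07) = 0.00449

0.00449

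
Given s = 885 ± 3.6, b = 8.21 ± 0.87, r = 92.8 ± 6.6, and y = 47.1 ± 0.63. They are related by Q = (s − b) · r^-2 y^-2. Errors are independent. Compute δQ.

6.65e-06

Let u = s − b = 877. δu = √(δs² + δb²) = √(13.0 + 0.757) = 3.70, so δu/u = 0.00422.
Q is then a monomial in u, r, y:
δQ/Q = √((δu/u)² + (-2·δr/r)² + (-2·δy/y)²) = √(1.78e-05 + 0.0202 + 0.000716) = 0.145
Q = 4.59e-05, so δQ = 0.145 × 4.59e-05 = 6.65e-06.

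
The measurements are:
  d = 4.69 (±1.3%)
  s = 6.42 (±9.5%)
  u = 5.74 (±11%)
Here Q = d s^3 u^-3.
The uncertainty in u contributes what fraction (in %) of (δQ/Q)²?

57.2%

(δQ/Q)² = (1·δd/d)² + (3·δs/s)² + (-3·δu/u)²
  d term: (1×0.0130)² = 0.000169
  s term: (3×0.0950)² = 0.0812
  u term: (-3×0.110)² = 0.109
Total = 0.190. Share from u = 0.109/0.190 = 0.572.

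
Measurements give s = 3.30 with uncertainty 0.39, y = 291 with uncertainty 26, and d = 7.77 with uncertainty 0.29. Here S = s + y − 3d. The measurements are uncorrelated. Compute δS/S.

0.0960

Absolute uncertainties add in quadrature for a linear combination:
  (δs)² = 0.152;  (δy)² = 676;  (3·δd)² = 0.757
δS = √(677) = 26.0
S = 271, so δS/S = 26.0/271 = 0.0960.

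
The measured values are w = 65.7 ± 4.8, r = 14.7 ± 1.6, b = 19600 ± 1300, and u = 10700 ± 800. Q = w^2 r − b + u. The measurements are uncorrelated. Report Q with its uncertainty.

Let p = w^2·r = 63500. δp/p = √((2·δw/w)² + (1·δr/r)²) = √(0.0214 + 0.0118) = 0.182, so δp = 11600.
Q = p − b + u: δQ = √(δp² + δb² + δu²) = √(1.34e+08 + 1.69e+06 + 6.4e+05) = 11700
Q = 54600.

54600 ± 11700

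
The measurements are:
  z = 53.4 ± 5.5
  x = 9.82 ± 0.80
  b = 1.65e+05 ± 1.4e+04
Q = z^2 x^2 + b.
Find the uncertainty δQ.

73600

Let p = z^2·x^2 = 2.75e+05. δp/p = √((2·δz/z)² + (2·δx/x)²) = √(0.0424 + 0.0265) = 0.263, so δp = 72200.
Q = p + b: δQ = √(δp² + δb²) = √(5.22e+09 + 1.96e+08) = 73600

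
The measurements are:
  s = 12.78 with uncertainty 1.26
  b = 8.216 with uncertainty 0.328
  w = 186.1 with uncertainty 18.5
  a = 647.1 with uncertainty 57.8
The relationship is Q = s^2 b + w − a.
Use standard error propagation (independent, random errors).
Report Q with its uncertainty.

880.9 ± 277

Let p = s^2·b = 1342. δp/p = √((2·δs/s)² + (1·δb/b)²) = √(0.0389 + 0.00159) = 0.201, so δp = 270.
Q = p + w − a: δQ = √(δp² + δw² + δa²) = √(72900 + 342 + 3340) = 277
Q = 880.9.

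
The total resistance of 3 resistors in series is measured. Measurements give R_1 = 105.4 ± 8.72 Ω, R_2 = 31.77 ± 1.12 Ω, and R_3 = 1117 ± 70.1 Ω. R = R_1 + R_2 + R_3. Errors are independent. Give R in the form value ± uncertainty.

Sums and differences: (δR)² = Σ (cᵢ δxᵢ)².
  (δR_1)² = 76.0;  (δR_2)² = 1.25;  (δR_3)² = 4910
δR = √(4990) = 70.6 Ω
R = 1254 Ω.

1254 ± 70.6 Ω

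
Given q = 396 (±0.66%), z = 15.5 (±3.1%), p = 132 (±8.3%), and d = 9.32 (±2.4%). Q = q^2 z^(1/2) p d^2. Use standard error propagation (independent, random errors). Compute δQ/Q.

Relative error in a monomial: (δQ/Q)² = Σ (nᵢ · δxᵢ/xᵢ)².
  (2·δq/q)² = (2×0.00660)² = 0.000174;  (½·δz/z)² = (0.5×0.0310)² = 0.000240;  (1·δp/p)² = (1×0.0830)² = 0.00689;  (2·δd/d)² = (2×0.0240)² = 0.00230
δQ/Q = √(0.00961) = 0.0980

0.0980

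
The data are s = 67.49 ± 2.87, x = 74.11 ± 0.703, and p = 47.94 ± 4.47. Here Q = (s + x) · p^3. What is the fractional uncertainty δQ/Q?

Let u = s + x = 141.6. δu = √(δs² + δx²) = √(8.24 + 0.494) = 2.95, so δu/u = 0.0209.
Q is then a monomial in u, p:
δQ/Q = √((δu/u)² + (3·δp/p)²) = √(0.000435 + 0.0782) = 0.281

0.281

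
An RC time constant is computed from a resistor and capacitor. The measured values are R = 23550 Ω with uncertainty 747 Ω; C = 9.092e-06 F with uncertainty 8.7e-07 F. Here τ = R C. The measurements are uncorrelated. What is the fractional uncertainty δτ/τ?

0.101

For a monomial τ ∝ R, C, fractional errors add in quadrature:
  (1·δR/R)² = (1×0.0317)² = 0.00101;  (1·δC/C)² = (1×0.0957)² = 0.00916
δτ/τ = √(0.0102) = 0.101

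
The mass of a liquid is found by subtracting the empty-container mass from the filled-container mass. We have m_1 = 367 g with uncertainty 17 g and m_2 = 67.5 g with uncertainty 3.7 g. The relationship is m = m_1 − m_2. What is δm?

For a sum/difference, combine absolute errors in quadrature:
  (δm_1)² = 289;  (δm_2)² = 13.7
δm = √(303) = 17.4 g

17.4 g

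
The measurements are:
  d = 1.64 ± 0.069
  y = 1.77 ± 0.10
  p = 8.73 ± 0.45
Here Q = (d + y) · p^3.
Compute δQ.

360

Let u = d + y = 3.41. δu = √(δd² + δy²) = √(0.00476 + 0.0100) = 0.121, so δu/u = 0.0356.
Q is then a monomial in u, p:
δQ/Q = √((δu/u)² + (3·δp/p)²) = √(0.00127 + 0.0239) = 0.159
Q = 2270, so δQ = 0.159 × 2270 = 360.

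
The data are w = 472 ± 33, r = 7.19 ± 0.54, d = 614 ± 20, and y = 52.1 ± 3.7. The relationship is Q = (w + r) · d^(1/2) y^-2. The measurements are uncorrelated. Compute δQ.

0.694

Let u = w + r = 479. δu = √(δw² + δr²) = √(1090 + 0.292) = 33.0, so δu/u = 0.0689.
Q is then a monomial in u, d, y:
δQ/Q = √((δu/u)² + (½·δd/d)² + (-2·δy/y)²) = √(0.00474 + 0.000265 + 0.0202) = 0.159
Q = 4.37, so δQ = 0.159 × 4.37 = 0.694.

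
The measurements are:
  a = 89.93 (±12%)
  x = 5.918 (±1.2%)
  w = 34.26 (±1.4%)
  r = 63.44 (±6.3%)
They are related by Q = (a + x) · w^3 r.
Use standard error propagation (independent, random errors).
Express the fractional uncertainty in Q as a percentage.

Let u = a + x = 95.85. δu = √(δa² + δx²) = √(116 + 0.00504) = 10.8, so δu/u = 0.113.
Q is then a monomial in u, w, r:
δQ/Q = √((δu/u)² + (3·δw/w)² + (1·δr/r)²) = √(0.0127 + 0.00176 + 0.00397) = 0.136

13.6%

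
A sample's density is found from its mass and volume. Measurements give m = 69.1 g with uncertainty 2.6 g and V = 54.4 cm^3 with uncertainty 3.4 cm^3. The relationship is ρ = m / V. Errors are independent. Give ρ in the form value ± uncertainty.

ρ is a product of powers, so relative uncertainties combine in quadrature:
  (1·δm/m)² = (1×0.0376)² = 0.00142;  (-1·δV/V)² = (-1×0.0625)² = 0.00391
δρ/ρ = √(0.00532) = 0.0730
ρ = 1.27 g/cm^3, so δρ = 0.0730 × 1.27 = 0.0927 g/cm^3.

1.27 ± 0.0927 g/cm^3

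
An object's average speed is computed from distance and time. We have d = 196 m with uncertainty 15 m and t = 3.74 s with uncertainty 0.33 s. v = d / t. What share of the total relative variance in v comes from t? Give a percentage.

(δv/v)² = (1·δd/d)² + (-1·δt/t)²
  d term: (1×0.0765)² = 0.00586
  t term: (-1×0.0882)² = 0.00779
Total = 0.0136. Share from t = 0.00779/0.0136 = 0.571.

57.1%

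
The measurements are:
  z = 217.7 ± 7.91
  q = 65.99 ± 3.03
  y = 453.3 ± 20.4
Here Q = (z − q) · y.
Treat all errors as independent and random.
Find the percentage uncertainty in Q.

7.17%

Let u = z − q = 151.7. δu = √(δz² + δq²) = √(62.6 + 9.18) = 8.47, so δu/u = 0.0558.
Q is then a monomial in u, y:
δQ/Q = √((δu/u)² + (1·δy/y)²) = √(0.00312 + 0.00203) = 0.0717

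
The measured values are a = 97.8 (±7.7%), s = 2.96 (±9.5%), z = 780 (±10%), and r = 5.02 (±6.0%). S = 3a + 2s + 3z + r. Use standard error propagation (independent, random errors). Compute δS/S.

Each term contributes (cᵢ δxᵢ)² to (δS)²:
  (3·δa)² = 510;  (2·δs)² = 0.316;  (3·δz)² = 54800;  (δr)² = 0.0907
δS = √(55300) = 235
S = 2640, so δS/S = 235/2640 = 0.0889.

0.0889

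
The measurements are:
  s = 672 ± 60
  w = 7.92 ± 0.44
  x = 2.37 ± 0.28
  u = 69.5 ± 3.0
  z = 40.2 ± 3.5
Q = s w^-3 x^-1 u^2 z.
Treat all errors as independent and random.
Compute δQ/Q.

For a monomial Q ∝ s, w^-3, x^-1, u^2, z, fractional errors add in quadrature:
  (1·δs/s)² = (1×0.0893)² = 0.00797;  (-3·δw/w)² = (-3×0.0556)² = 0.0278;  (-1·δx/x)² = (-1×0.118)² = 0.0140;  (2·δu/u)² = (2×0.0432)² = 0.00745;  (1·δz/z)² = (1×0.0871)² = 0.00758
δQ/Q = √(0.0647) = 0.254

0.254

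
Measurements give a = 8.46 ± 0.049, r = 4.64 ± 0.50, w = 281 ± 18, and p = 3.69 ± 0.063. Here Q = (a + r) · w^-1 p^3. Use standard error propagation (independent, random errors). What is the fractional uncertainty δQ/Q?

Let u = a + r = 13.1. δu = √(δa² + δr²) = √(0.00240 + 0.250) = 0.502, so δu/u = 0.0384.
Q is then a monomial in u, w, p:
δQ/Q = √((δu/u)² + (-1·δw/w)² + (3·δp/p)²) = √(0.00147 + 0.00410 + 0.00262) = 0.0905

0.0905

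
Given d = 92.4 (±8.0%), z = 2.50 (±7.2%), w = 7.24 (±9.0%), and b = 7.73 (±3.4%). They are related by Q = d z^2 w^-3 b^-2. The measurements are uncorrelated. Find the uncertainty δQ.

Products/powers → add relative errors in quadrature, weighted by exponent:
  (1·δd/d)² = (1×0.0800)² = 0.00640;  (2·δz/z)² = (2×0.0720)² = 0.0207;  (-3·δw/w)² = (-3×0.0900)² = 0.0729;  (-2·δb/b)² = (-2×0.0340)² = 0.00462
δQ/Q = √(0.105) = 0.324
Q = 0.0255, so δQ = 0.324 × 0.0255 = 0.00824.

0.00824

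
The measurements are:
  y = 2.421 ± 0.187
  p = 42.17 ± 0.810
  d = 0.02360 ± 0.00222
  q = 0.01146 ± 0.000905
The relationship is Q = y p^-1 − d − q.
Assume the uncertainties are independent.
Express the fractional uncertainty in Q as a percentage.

Let w = y·p^-1 = 0.05741. δw/w = √((1·δy/y)² + (-1·δp/p)²) = √(0.00597 + 0.000369) = 0.0796, so δw = 0.00457.
Q = w − d − q: δQ = √(δw² + δd² + δq²) = √(2.09e-05 + 4.93e-06 + 8.19e-07) = 0.00516
Q = 0.02235, so δQ/Q = 0.00516/0.02235 = 0.231.

23.1%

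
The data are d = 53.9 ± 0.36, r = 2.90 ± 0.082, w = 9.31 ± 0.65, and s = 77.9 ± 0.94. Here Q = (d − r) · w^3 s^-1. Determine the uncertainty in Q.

Let u = d − r = 51.0. δu = √(δd² + δr²) = √(0.130 + 0.00672) = 0.369, so δu/u = 0.00724.
Q is then a monomial in u, w, s:
δQ/Q = √((δu/u)² + (3·δw/w)² + (-1·δs/s)²) = √(5.24e-05 + 0.0439 + 0.000146) = 0.210
Q = 528, so δQ = 0.210 × 528 = 111.

111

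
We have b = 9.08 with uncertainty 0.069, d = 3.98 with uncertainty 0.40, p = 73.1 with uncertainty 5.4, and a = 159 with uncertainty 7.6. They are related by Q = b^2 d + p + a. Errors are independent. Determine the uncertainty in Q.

Let w = b^2·d = 328. δw/w = √((2·δb/b)² + (1·δd/d)²) = √(0.000231 + 0.0101) = 0.102, so δw = 33.4.
Q = w + p + a: δQ = √(δw² + δp² + δa²) = √(1110 + 29.2 + 57.8) = 34.6

34.6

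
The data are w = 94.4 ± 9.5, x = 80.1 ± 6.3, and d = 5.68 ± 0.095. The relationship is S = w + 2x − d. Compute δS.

15.8

S is a linear combination, so absolute uncertainties add in quadrature:
  (δw)² = 90.2;  (2·δx)² = 159;  (δd)² = 0.00903
δS = √(249) = 15.8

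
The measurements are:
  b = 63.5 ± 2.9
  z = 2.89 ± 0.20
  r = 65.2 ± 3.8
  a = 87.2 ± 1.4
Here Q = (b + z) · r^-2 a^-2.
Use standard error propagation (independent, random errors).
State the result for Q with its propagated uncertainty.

Let u = b + z = 66.4. δu = √(δb² + δz²) = √(8.41 + 0.0400) = 2.91, so δu/u = 0.0438.
Q is then a monomial in u, r, a:
δQ/Q = √((δu/u)² + (-2·δr/r)² + (-2·δa/a)²) = √(0.00192 + 0.0136 + 0.00103) = 0.129
Q = 2.05e-06, so δQ = 0.129 × 2.05e-06 = 2.64e-07.

(2.05 ± 0.264) × 10^-6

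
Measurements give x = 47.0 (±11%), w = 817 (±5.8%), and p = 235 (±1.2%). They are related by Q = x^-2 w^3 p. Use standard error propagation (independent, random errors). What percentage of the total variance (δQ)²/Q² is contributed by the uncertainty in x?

61.4%

(δQ/Q)² = (-2·δx/x)² + (3·δw/w)² + (1·δp/p)²
  x term: (-2×0.110)² = 0.0484
  w term: (3×0.0580)² = 0.0303
  p term: (1×0.0120)² = 0.000144
Total = 0.0788. Share from x = 0.0484/0.0788 = 0.614.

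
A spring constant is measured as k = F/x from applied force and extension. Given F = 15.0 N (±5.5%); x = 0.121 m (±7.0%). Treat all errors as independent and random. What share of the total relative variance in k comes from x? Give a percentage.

61.8%

(δk/k)² = (1·δF/F)² + (-1·δx/x)²
  F term: (1×0.0550)² = 0.00302
  x term: (-1×0.0700)² = 0.00490
Total = 0.00793. Share from x = 0.00490/0.00793 = 0.618.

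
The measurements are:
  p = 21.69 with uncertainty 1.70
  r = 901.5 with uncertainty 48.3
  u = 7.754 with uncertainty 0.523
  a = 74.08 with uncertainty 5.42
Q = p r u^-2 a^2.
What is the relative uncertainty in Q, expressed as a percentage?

Since Q is a product/quotient, work with relative uncertainties:
  (1·δp/p)² = (1×0.0784)² = 0.00614;  (1·δr/r)² = (1×0.0536)² = 0.00287;  (-2·δu/u)² = (-2×0.0674)² = 0.0182;  (2·δa/a)² = (2×0.0732)² = 0.0214
δQ/Q = √(0.0486) = 0.221

22.1%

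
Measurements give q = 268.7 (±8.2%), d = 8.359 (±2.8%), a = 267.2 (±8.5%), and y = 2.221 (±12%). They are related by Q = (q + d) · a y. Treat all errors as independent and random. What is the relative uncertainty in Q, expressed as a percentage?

Let u = q + d = 277.1. δu = √(δq² + δd²) = √(485 + 0.0548) = 22.0, so δu/u = 0.0795.
Q is then a monomial in u, a, y:
δQ/Q = √((δu/u)² + (1·δa/a)² + (1·δy/y)²) = √(0.00633 + 0.00723 + 0.0144) = 0.167

16.7%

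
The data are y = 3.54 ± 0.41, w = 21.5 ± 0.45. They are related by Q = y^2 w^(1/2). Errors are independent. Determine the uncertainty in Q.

Each factor contributes (exponent × relative error)² to (δQ/Q)²:
  (2·δy/y)² = (2×0.116)² = 0.0537;  (½·δw/w)² = (0.5×0.0209)² = 0.000110
δQ/Q = √(0.0538) = 0.232
Q = 58.1, so δQ = 0.232 × 58.1 = 13.5.

13.5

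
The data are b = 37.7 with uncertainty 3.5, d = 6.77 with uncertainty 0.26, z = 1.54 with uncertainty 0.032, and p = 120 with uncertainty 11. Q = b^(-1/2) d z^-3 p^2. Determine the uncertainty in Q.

882

Relative error in a monomial: (δQ/Q)² = Σ (nᵢ · δxᵢ/xᵢ)².
  (−½·δb/b)² = (-0.5×0.0928)² = 0.00215;  (1·δd/d)² = (1×0.0384)² = 0.00147;  (-3·δz/z)² = (-3×0.0208)² = 0.00389;  (2·δp/p)² = (2×0.0917)² = 0.0336
δQ/Q = √(0.0411) = 0.203
Q = 4350, so δQ = 0.203 × 4350 = 882.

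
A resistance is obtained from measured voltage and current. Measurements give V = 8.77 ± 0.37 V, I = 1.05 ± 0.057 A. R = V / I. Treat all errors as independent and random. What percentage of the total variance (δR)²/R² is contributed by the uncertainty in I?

62.3%

(δR/R)² = (1·δV/V)² + (-1·δI/I)²
  V term: (1×0.0422)² = 0.00178
  I term: (-1×0.0543)² = 0.00295
Total = 0.00473. Share from I = 0.00295/0.00473 = 0.623.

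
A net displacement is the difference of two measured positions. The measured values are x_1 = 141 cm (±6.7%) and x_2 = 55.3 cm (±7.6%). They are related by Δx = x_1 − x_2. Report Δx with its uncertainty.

Sums and differences: (δΔx)² = Σ (cᵢ δxᵢ)².
  (δx_1)² = 89.2;  (δx_2)² = 17.7
δΔx = √(107) = 10.3 cm
Δx = 85.7 cm.

85.7 ± 10.3 cm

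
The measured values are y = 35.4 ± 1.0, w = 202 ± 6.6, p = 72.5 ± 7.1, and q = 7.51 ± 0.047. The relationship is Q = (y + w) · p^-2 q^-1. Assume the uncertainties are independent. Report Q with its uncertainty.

Let u = y + w = 237. δu = √(δy² + δw²) = √(1.00 + 43.6) = 6.68, so δu/u = 0.0281.
Q is then a monomial in u, p, q:
δQ/Q = √((δu/u)² + (-2·δp/p)² + (-1·δq/q)²) = √(0.000791 + 0.0384 + 3.92e-05) = 0.198
Q = 0.00601, so δQ = 0.198 × 0.00601 = 0.00119.

0.00601 ± 0.00119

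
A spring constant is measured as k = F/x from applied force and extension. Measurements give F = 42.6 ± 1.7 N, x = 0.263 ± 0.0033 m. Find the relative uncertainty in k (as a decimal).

0.0418

For a monomial k ∝ F, x^-1, fractional errors add in quadrature:
  (1·δF/F)² = (1×0.0399)² = 0.00159;  (-1·δx/x)² = (-1×0.0125)² = 0.000157
δk/k = √(0.00175) = 0.0418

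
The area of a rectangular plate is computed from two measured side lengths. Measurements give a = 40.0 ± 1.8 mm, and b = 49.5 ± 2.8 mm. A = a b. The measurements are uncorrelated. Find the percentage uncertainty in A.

7.23%

Each factor contributes (exponent × relative error)² to (δA/A)²:
  (1·δa/a)² = (1×0.0450)² = 0.00202;  (1·δb/b)² = (1×0.0566)² = 0.00320
δA/A = √(0.00522) = 0.0723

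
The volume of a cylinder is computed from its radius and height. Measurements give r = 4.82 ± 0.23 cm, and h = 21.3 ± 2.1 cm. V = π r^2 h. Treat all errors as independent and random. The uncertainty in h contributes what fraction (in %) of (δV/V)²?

(δV/V)² = (2·δr/r)² + (1·δh/h)²
  r term: (2×0.0477)² = 0.00911
  h term: (1×0.0986)² = 0.00972
Total = 0.0188. Share from h = 0.00972/0.0188 = 0.516.

51.6%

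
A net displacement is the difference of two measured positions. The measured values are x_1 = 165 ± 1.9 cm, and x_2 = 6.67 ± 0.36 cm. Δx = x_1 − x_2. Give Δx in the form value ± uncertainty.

158 ± 1.93 cm

Δx is a linear combination, so absolute uncertainties add in quadrature:
  (δx_1)² = 3.61;  (δx_2)² = 0.130
δΔx = √(3.74) = 1.93 cm
Δx = 158 cm.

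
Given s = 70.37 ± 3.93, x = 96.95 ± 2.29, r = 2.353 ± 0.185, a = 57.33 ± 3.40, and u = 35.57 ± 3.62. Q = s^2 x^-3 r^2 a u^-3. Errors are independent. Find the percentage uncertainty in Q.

Each factor contributes (exponent × relative error)² to (δQ/Q)²:
  (2·δs/s)² = (2×0.0558)² = 0.0125;  (-3·δx/x)² = (-3×0.0236)² = 0.00502;  (2·δr/r)² = (2×0.0786)² = 0.0247;  (1·δa/a)² = (1×0.0593)² = 0.00352;  (-3·δu/u)² = (-3×0.102)² = 0.0932
δQ/Q = √(0.139) = 0.373

37.3%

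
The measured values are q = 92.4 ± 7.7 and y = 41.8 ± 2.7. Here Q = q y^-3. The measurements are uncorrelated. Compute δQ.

0.000267

Relative error in a monomial: (δQ/Q)² = Σ (nᵢ · δxᵢ/xᵢ)².
  (1·δq/q)² = (1×0.0833)² = 0.00694;  (-3·δy/y)² = (-3×0.0646)² = 0.0376
δQ/Q = √(0.0445) = 0.211
Q = 0.00127, so δQ = 0.211 × 0.00127 = 0.000267.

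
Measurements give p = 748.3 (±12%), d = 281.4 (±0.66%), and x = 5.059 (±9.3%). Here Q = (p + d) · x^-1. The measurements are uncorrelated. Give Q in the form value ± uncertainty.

203.5 ± 26.0

Let u = p + d = 1030. δu = √(δp² + δd²) = √(8060 + 3.45) = 89.8, so δu/u = 0.0872.
Q is then a monomial in u, x:
δQ/Q = √((δu/u)² + (-1·δx/x)²) = √(0.00761 + 0.00865) = 0.128
Q = 203.5, so δQ = 0.128 × 203.5 = 26.0.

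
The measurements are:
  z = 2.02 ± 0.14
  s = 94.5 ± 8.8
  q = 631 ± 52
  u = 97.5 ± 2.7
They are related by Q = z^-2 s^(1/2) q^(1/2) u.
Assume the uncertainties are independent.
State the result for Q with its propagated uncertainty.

Since Q is a product/quotient, work with relative uncertainties:
  (-2·δz/z)² = (-2×0.0693)² = 0.0192;  (½·δs/s)² = (0.5×0.0931)² = 0.00217;  (½·δq/q)² = (0.5×0.0824)² = 0.00170;  (1·δu/u)² = (1×0.0277)² = 0.000767
δQ/Q = √(0.0238) = 0.154
Q = 5830, so δQ = 0.154 × 5830 = 901.

5830 ± 901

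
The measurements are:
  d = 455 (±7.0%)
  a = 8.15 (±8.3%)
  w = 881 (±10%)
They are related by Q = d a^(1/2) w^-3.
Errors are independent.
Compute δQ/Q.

Since Q is a product/quotient, work with relative uncertainties:
  (1·δd/d)² = (1×0.0700)² = 0.00490;  (½·δa/a)² = (0.5×0.0830)² = 0.00172;  (-3·δw/w)² = (-3×0.100)² = 0.0900
δQ/Q = √(0.0966) = 0.311

0.311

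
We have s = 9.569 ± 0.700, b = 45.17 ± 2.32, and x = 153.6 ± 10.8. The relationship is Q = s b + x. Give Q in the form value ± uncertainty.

Let p = s·b = 432.2. δp/p = √((1·δs/s)² + (1·δb/b)²) = √(0.00535 + 0.00264) = 0.0894, so δp = 38.6.
Q = p + x: δQ = √(δp² + δx²) = √(1490 + 117) = 40.1
Q = 585.8.

585.8 ± 40.1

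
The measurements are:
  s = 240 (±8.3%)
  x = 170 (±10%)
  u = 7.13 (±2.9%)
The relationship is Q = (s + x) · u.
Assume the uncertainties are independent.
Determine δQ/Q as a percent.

7.01%

Let w = s + x = 410. δw = √(δs² + δx²) = √(397 + 289) = 26.2, so δw/w = 0.0639.
Q is then a monomial in w, u:
δQ/Q = √((δw/w)² + (1·δu/u)²) = √(0.00408 + 0.000841) = 0.0701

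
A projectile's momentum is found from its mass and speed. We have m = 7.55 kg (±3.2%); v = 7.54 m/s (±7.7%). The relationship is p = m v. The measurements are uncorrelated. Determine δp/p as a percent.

8.34%

p is a product of powers, so relative uncertainties combine in quadrature:
  (1·δm/m)² = (1×0.0320)² = 0.00102;  (1·δv/v)² = (1×0.0770)² = 0.00593
δp/p = √(0.00695) = 0.0834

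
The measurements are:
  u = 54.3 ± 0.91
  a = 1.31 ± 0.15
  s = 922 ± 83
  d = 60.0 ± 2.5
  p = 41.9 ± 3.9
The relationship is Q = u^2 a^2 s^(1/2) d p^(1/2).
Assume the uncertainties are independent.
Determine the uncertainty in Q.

1.46e+07

Each factor contributes (exponent × relative error)² to (δQ/Q)²:
  (2·δu/u)² = (2×0.0168)² = 0.00112;  (2·δa/a)² = (2×0.115)² = 0.0524;  (½·δs/s)² = (0.5×0.0900)² = 0.00203;  (1·δd/d)² = (1×0.0417)² = 0.00174;  (½·δp/p)² = (0.5×0.0931)² = 0.00217
δQ/Q = √(0.0595) = 0.244
Q = 5.97e+07, so δQ = 0.244 × 5.97e+07 = 1.46e+07.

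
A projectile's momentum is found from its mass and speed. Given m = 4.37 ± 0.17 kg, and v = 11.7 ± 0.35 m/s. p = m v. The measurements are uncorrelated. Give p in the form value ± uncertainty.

Since p is a product/quotient, work with relative uncertainties:
  (1·δm/m)² = (1×0.0389)² = 0.00151;  (1·δv/v)² = (1×0.0299)² = 0.000895
δp/p = √(0.00241) = 0.0491
p = 51.1 kg·m/s, so δp = 0.0491 × 51.1 = 2.51 kg·m/s.

51.1 ± 2.51 kg·m/s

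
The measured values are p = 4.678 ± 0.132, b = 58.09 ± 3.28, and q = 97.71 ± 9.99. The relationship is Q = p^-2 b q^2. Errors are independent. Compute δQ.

5560

Products/powers → add relative errors in quadrature, weighted by exponent:
  (-2·δp/p)² = (-2×0.0282)² = 0.00318;  (1·δb/b)² = (1×0.0565)² = 0.00319;  (2·δq/q)² = (2×0.102)² = 0.0418
δQ/Q = √(0.0482) = 0.220
Q = 25340, so δQ = 0.220 × 25340 = 5560.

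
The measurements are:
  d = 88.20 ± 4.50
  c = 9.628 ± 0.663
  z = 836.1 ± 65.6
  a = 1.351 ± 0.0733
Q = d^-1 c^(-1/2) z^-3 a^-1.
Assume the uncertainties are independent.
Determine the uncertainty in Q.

For a monomial Q ∝ d^-1, c^(-1/2), z^-3, a^-1, fractional errors add in quadrature:
  (-1·δd/d)² = (-1×0.0510)² = 0.00260;  (−½·δc/c)² = (-0.5×0.0689)² = 0.00119;  (-3·δz/z)² = (-3×0.0785)² = 0.0554;  (-1·δa/a)² = (-1×0.0543)² = 0.00294
δQ/Q = √(0.0621) = 0.249
Q = 4.627e-12, so δQ = 0.249 × 4.627e-12 = 1.15e-12.

1.15e-12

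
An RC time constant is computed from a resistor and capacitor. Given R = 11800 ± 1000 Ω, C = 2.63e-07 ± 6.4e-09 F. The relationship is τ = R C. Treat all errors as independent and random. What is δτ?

0.000274 s

τ is a product of powers, so relative uncertainties combine in quadrature:
  (1·δR/R)² = (1×0.0847)² = 0.00718;  (1·δC/C)² = (1×0.0243)² = 0.000592
δτ/τ = √(0.00777) = 0.0882
τ = 0.00310 s, so δτ = 0.0882 × 0.00310 = 0.000274 s.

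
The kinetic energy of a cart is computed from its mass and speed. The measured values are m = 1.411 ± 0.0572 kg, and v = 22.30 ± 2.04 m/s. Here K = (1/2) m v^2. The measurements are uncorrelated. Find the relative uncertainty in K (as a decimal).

0.187

Products/powers → add relative errors in quadrature, weighted by exponent:
  (1·δm/m)² = (1×0.0405)² = 0.00164;  (2·δv/v)² = (2×0.0915)² = 0.0335
δK/K = √(0.0351) = 0.187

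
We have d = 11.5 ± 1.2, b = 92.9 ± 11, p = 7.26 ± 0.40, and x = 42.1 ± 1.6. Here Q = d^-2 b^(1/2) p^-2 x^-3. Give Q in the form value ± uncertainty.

(1.85 ± 0.498) × 10^-8

Since Q is a product/quotient, work with relative uncertainties:
  (-2·δd/d)² = (-2×0.104)² = 0.0436;  (½·δb/b)² = (0.5×0.118)² = 0.00351;  (-2·δp/p)² = (-2×0.0551)² = 0.0121;  (-3·δx/x)² = (-3×0.0380)² = 0.0130
δQ/Q = √(0.0722) = 0.269
Q = 1.85e-08, so δQ = 0.269 × 1.85e-08 = 4.98e-09.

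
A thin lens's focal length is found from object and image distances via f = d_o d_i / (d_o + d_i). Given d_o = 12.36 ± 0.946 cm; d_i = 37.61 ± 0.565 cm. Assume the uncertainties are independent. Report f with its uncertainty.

∂f/∂d_o = (d_i/(d_o+d_i))² = 0.566;  ∂f/∂d_i = (d_o/(d_o+d_i))² = 0.0612
δf = √((∂f/∂d_o · δd_o)² + (∂f/∂d_i · δd_i)²) = √(0.287 + 0.00119) = 0.537 cm
f = 9.303 cm.

9.303 ± 0.537 cm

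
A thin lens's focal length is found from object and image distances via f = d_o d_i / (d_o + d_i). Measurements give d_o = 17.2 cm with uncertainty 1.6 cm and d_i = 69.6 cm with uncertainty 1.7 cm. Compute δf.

1.03 cm

∂f/∂d_o = (d_i/(d_o+d_i))² = 0.643;  ∂f/∂d_i = (d_o/(d_o+d_i))² = 0.0393
δf = √((∂f/∂d_o · δd_o)² + (∂f/∂d_i · δd_i)²) = √(1.06 + 0.00446) = 1.03 cm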